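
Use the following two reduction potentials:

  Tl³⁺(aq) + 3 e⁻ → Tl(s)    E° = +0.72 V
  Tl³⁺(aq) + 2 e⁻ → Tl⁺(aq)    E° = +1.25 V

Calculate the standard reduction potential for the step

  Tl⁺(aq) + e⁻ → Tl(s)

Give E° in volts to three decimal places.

Sequential free energies add, so n₃E°₃ = n₁E°₁ + n₂E°₂.
With n₃ = 3, and the known step contributing 2×(+1.25) V, the unknown satisfies 1·E° = 3×(+0.72) − 2×(+1.25) = -0.340.
E° = -0.340 / 1 = -0.340 V.

-0.340 V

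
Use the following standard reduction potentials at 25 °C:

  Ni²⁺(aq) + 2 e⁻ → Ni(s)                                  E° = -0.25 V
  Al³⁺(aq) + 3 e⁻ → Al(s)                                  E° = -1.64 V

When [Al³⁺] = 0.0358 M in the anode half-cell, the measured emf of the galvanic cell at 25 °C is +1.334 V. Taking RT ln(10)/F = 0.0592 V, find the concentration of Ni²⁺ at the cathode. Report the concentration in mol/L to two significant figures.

Ni²⁺/Ni is the cathode, Al³⁺/Al the anode: E°cell = +1.39 V, n = 6.
Overall reaction: 3 Ni²⁺(aq) + 2 Al(s) → 3 Ni(s) + 2 Al³⁺(aq); Q = [Al³⁺]^2/[Ni²⁺]^3.
From E = E° − (0.0592/n) log Q: log Q = (E° − E)·n/0.0592 = (+1.39 − (+1.334))·6/0.0592 = 5.6757.
So 3·log[Ni²⁺] = 2·log(0.0358) − log Q = -2.8922 − (5.6757) = -8.5679; log[Ni²⁺] = -8.5679 / 3 = -2.8560; [Ni²⁺] = 10^(-2.8560) ≈ 0.0014 M.

0.0014 M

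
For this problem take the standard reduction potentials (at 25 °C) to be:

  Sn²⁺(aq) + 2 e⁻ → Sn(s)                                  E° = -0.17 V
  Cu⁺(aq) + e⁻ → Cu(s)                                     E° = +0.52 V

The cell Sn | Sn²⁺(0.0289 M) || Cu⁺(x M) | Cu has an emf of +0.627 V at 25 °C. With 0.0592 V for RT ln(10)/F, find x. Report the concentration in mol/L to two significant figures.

0.015 M

Cu⁺/Cu is the cathode, Sn²⁺/Sn the anode: E°cell = +0.69 V, n = 2.
Overall reaction: 2 Cu⁺(aq) + Sn(s) → 2 Cu(s) + Sn²⁺(aq); Q = [Sn²⁺]^1/[Cu⁺]^2.
From E = E° − (0.0592/n) log Q: log Q = (E° − E)·n/0.0592 = (+0.69 − (+0.627))·2/0.0592 = 2.1284.
So 2·log[Cu⁺] = 1·log(0.0289) − log Q = -1.5391 − (2.1284) = -3.6675; log[Cu⁺] = -3.6675 / 2 = -1.8337; [Cu⁺] = 10^(-1.8337) ≈ 0.015 M.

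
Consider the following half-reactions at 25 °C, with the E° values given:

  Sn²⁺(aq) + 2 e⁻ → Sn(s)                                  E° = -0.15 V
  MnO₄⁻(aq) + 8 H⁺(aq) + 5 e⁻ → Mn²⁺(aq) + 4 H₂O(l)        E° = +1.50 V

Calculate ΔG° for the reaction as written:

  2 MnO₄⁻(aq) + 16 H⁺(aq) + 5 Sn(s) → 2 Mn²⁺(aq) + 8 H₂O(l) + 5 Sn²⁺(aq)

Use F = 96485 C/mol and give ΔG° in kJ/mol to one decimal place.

As written, MnO₄⁻/Mn²⁺ is reduced (cathode) and Sn²⁺/Sn is oxidised (anode), so E°cell = (+1.50) − (-0.15) = +1.65 V.
Balancing electrons gives n = 10.
ΔG° = −nFE° = −(10)(96485)(+1.65) = -1,592,002 J = -1592.0 kJ/mol.

-1592.0 kJ/mol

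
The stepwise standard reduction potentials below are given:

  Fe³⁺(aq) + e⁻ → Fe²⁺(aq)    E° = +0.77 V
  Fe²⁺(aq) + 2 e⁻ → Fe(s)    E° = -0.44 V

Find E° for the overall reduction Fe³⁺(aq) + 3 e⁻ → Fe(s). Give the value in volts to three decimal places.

Adding the free-energy changes (−nFE°) of the two steps gives −n₃FE°₃ = −n₁FE°₁ − n₂FE°₂.
E°₃ = (1×+0.77 + 2×-0.44) / 3 = (-0.110) / 3 = -0.037 V.

-0.037 V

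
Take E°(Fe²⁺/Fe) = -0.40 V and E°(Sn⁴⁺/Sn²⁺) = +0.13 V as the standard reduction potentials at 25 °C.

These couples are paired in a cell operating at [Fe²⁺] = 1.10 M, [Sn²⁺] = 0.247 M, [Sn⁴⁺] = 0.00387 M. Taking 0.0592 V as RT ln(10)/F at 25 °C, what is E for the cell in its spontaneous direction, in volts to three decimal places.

+0.475 V

Sn⁴⁺/Sn²⁺ is the cathode (higher E°), Fe²⁺/Fe the anode: E°cell = +0.13 − (-0.40) = +0.53 V, n = 2.
Overall: Sn⁴⁺(aq) + Fe(s) → Sn²⁺(aq) + Fe²⁺(aq)
Q = [Sn²⁺]·[Fe²⁺] / ([Sn⁴⁺]); log Q = 1.846.
E = E° − (0.0592/n) log Q = +0.53 − (0.0592/2)(1.846) = +0.475 V.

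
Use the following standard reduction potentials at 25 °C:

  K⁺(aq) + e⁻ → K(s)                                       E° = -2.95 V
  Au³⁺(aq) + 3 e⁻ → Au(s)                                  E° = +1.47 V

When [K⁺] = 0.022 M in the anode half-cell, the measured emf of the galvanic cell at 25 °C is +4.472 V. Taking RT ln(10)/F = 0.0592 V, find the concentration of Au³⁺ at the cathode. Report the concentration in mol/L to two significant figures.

Au³⁺/Au is the cathode, K⁺/K the anode: E°cell = +4.42 V, n = 3.
Overall reaction: Au³⁺(aq) + 3 K(s) → Au(s) + 3 K⁺(aq); Q = [K⁺]^3/[Au³⁺]^1.
From E = E° − (0.0592/n) log Q: log Q = (E° − E)·n/0.0592 = (+4.42 − (+4.472))·3/0.0592 = -2.6351.
So 1·log[Au³⁺] = 3·log(0.022) − log Q = -4.9727 − (-2.6351) = -2.3376; [Au³⁺] = 10^(-2.3376) ≈ 0.0046 M.

0.0046 M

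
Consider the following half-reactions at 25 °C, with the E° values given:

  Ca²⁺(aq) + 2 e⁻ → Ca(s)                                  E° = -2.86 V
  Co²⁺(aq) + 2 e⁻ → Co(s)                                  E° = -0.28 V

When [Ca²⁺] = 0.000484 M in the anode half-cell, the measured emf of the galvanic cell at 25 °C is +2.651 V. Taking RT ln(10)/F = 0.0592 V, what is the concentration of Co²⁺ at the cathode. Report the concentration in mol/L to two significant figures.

0.12 M

Co²⁺/Co is the cathode, Ca²⁺/Ca the anode: E°cell = +2.58 V, n = 2.
Overall reaction: Co²⁺(aq) + Ca(s) → Co(s) + Ca²⁺(aq); Q = [Ca²⁺]^1/[Co²⁺]^1.
From E = E° − (0.0592/n) log Q: log Q = (E° − E)·n/0.0592 = (+2.58 − (+2.651))·2/0.0592 = -2.3986.
So 1·log[Co²⁺] = 1·log(0.000484) − log Q = -3.3152 − (-2.3986) = -0.9166; [Co²⁺] = 10^(-0.9166) ≈ 0.12 M.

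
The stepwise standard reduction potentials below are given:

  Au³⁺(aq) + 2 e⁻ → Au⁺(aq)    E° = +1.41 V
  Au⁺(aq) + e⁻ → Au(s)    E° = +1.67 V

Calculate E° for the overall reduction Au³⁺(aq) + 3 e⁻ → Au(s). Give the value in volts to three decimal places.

+1.497 V

Adding the free-energy changes (−nFE°) of the two steps gives −n₃FE°₃ = −n₁FE°₁ − n₂FE°₂.
E°₃ = (2×+1.41 + 1×+1.67) / 3 = (+4.490) / 3 = +1.497 V.
E° values themselves are not directly additive — weighting by electron count is essential.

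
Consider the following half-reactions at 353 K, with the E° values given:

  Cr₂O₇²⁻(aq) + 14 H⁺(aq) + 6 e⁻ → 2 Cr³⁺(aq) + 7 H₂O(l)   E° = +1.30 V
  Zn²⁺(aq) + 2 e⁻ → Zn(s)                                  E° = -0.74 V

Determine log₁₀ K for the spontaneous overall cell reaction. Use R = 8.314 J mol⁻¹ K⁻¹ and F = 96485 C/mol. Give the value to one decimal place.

174.8

Cathode: Cr₂O₇²⁻/Cr³⁺; anode: Zn²⁺/Zn. E°cell = (+1.30) − (-0.74) = +2.04 V, with n = 6.
ΔG° = −nFE° = −RT ln K, so ln K = nFE°/(RT) = (6)(96485)(+2.04) / ((8.314)(353)) = 402.399.
log₁₀ K = 402.399 / ln 10 = 174.8.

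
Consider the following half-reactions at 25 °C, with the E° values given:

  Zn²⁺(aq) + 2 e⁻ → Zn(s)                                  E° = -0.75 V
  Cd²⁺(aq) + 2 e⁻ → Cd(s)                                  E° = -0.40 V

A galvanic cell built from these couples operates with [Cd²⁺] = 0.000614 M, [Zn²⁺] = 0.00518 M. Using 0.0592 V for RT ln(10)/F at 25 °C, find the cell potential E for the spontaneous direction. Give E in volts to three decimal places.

+0.323 V

Cd²⁺/Cd is the cathode (higher E°), Zn²⁺/Zn the anode: E°cell = -0.40 − (-0.75) = +0.35 V, n = 2.
Overall: Cd²⁺(aq) + Zn(s) → Cd(s) + Zn²⁺(aq)
Q = [Zn²⁺] / ([Cd²⁺]); log Q = 0.926.
E = E° − (0.0592/n) log Q = +0.35 − (0.0592/2)(0.926) = +0.323 V.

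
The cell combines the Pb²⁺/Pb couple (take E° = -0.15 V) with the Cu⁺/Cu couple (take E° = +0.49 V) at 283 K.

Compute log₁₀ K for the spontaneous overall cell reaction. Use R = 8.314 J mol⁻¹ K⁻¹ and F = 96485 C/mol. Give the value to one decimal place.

Cathode: Cu⁺/Cu; anode: Pb²⁺/Pb. E°cell = (+0.49) − (-0.15) = +0.64 V, with n = 2.
ΔG° = −nFE° = −RT ln K, so ln K = nFE°/(RT) = (2)(96485)(+0.64) / ((8.314)(283)) = 52.490.
log₁₀ K = 52.490 / ln 10 = 22.8.

22.8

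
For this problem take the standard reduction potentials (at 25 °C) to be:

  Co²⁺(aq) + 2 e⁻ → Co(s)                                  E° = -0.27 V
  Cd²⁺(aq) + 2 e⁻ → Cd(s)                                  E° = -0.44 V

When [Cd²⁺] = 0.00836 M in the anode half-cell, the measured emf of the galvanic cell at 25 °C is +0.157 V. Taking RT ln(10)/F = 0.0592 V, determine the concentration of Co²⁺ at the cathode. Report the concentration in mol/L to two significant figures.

0.0030 M

Co²⁺/Co is the cathode, Cd²⁺/Cd the anode: E°cell = +0.17 V, n = 2.
Overall reaction: Co²⁺(aq) + Cd(s) → Co(s) + Cd²⁺(aq); Q = [Cd²⁺]^1/[Co²⁺]^1.
From E = E° − (0.0592/n) log Q: log Q = (E° − E)·n/0.0592 = (+0.17 − (+0.157))·2/0.0592 = 0.4392.
So 1·log[Co²⁺] = 1·log(0.00836) − log Q = -2.0778 − (0.4392) = -2.5170; [Co²⁺] = 10^(-2.5170) ≈ 0.0030 M.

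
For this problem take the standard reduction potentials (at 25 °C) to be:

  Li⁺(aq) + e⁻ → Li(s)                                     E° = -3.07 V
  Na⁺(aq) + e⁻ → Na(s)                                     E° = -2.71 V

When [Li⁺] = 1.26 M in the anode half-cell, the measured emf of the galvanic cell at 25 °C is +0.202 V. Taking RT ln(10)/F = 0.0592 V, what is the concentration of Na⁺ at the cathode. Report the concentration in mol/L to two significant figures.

Na⁺/Na is the cathode, Li⁺/Li the anode: E°cell = +0.36 V, n = 1.
Overall reaction: Na⁺(aq) + Li(s) → Na(s) + Li⁺(aq); Q = [Li⁺]^1/[Na⁺]^1.
From E = E° − (0.0592/n) log Q: log Q = (E° − E)·n/0.0592 = (+0.36 − (+0.202))·1/0.0592 = 2.6689.
So 1·log[Na⁺] = 1·log(1.26) − log Q = 0.1004 − (2.6689) = -2.5685; [Na⁺] = 10^(-2.5685) ≈ 0.0027 M.

0.0027 M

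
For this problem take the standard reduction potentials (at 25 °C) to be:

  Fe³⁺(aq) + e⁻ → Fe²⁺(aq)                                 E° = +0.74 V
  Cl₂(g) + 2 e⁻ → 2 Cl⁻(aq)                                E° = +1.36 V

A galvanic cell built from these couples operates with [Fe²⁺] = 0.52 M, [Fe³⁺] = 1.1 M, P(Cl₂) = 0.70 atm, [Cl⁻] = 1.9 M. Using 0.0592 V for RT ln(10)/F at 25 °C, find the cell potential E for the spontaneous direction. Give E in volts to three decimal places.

Cl₂/Cl⁻ is the cathode (higher E°), Fe³⁺/Fe²⁺ the anode: E°cell = +1.36 − (+0.74) = +0.62 V, n = 2.
Overall: Cl₂(g) + 2 Fe²⁺(aq) → 2 Cl⁻(aq) + 2 Fe³⁺(aq)
Q = [Cl⁻]^2·[Fe³⁺]^2 / (P(Cl₂)·[Fe²⁺]^2); log Q = 1.363.
E = E° − (0.0592/n) log Q = +0.62 − (0.0592/2)(1.363) = +0.580 V.

+0.580 V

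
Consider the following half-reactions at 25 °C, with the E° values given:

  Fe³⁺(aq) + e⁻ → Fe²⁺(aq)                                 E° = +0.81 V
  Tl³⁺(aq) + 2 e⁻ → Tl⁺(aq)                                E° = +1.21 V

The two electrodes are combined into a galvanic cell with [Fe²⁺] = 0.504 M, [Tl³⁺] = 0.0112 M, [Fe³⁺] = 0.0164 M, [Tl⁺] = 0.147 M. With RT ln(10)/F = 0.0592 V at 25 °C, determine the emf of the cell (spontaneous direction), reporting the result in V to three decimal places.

+0.455 V

Tl³⁺/Tl⁺ is the cathode (higher E°), Fe³⁺/Fe²⁺ the anode: E°cell = +1.21 − (+0.81) = +0.40 V, n = 2.
Overall: Tl³⁺(aq) + 2 Fe²⁺(aq) → Tl⁺(aq) + 2 Fe³⁺(aq)
Q = [Tl⁺]·[Fe³⁺]^2 / ([Tl³⁺]·[Fe²⁺]^2); log Q = -1.857.
E = E° − (0.0592/n) log Q = +0.40 − (0.0592/2)(-1.857) = +0.455 V.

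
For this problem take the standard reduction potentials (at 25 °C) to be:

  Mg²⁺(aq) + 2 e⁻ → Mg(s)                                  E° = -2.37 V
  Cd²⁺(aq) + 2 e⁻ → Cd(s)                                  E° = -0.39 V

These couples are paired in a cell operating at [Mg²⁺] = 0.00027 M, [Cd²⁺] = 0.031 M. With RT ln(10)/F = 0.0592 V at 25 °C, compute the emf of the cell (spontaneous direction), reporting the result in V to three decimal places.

Cd²⁺/Cd is the cathode (higher E°), Mg²⁺/Mg the anode: E°cell = -0.39 − (-2.37) = +1.98 V, n = 2.
Overall: Cd²⁺(aq) + Mg(s) → Cd(s) + Mg²⁺(aq)
Q = [Mg²⁺] / ([Cd²⁺]); log Q = -2.060.
E = E° − (0.0592/n) log Q = +1.98 − (0.0592/2)(-2.060) = +2.041 V.

+2.041 V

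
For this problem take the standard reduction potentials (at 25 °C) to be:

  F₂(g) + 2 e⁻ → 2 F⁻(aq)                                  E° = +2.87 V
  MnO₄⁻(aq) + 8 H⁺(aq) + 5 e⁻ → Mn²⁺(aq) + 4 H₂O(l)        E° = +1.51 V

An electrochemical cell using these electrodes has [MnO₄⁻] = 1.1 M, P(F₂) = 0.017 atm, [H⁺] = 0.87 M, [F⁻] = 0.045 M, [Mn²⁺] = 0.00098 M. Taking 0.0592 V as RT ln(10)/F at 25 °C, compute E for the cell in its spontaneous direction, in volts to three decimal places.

F₂/F⁻ is the cathode (higher E°), MnO₄⁻/Mn²⁺ the anode: E°cell = +2.87 − (+1.51) = +1.36 V, n = 10.
Overall: 5 F₂(g) + 2 Mn²⁺(aq) + 8 H₂O(l) → 10 F⁻(aq) + 2 MnO₄⁻(aq) + 16 H⁺(aq)
Q = [F⁻]^10·[MnO₄⁻]^2·[H⁺]^16 / (P(F₂)^5·[Mn²⁺]^2); log Q = 0.513.
E = E° − (0.0592/n) log Q = +1.36 − (0.0592/10)(0.513) = +1.357 V.

+1.357 V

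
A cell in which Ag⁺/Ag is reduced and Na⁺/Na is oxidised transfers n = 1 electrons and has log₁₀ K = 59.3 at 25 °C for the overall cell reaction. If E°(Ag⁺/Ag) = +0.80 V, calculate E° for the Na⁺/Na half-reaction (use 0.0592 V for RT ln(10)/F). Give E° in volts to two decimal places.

E°cell = (0.0592/n)·log K = (0.0592/1)(59.3) = +3.511 V.
Since Ag⁺/Ag is the cathode and Na⁺/Na the anode, E°cell = E°(Ag⁺/Ag) − E°(Na⁺/Na).
So E°(Na⁺/Na) = E°(Ag⁺/Ag) − E°cell = (+0.80) − (+3.511) = -2.71 V.

-2.71 V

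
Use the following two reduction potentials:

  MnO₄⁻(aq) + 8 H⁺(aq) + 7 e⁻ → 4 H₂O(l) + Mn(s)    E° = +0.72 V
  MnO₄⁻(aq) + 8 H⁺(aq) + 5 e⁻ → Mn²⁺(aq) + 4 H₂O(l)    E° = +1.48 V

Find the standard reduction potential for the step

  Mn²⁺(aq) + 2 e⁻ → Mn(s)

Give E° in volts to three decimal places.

-1.180 V

Sequential free energies add, so n₃E°₃ = n₁E°₁ + n₂E°₂.
With n₃ = 7, and the known step contributing 5×(+1.48) V, the unknown satisfies 2·E° = 7×(+0.72) − 5×(+1.48) = -2.360.
E° = -2.360 / 2 = -1.180 V.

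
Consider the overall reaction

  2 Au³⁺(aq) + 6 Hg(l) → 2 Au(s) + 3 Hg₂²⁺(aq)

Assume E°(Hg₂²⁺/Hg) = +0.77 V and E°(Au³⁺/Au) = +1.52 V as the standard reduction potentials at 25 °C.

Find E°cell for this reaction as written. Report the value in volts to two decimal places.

+0.75 V

The Au³⁺/Au couple has the higher reduction potential, so it is the cathode; Hg₂²⁺/Hg is oxidised at the anode.
E°cell = E°(cathode) − E°(anode) = (+1.52) − (+0.77) = +0.75 V.
Since E°cell > 0, the reaction is spontaneous under standard conditions.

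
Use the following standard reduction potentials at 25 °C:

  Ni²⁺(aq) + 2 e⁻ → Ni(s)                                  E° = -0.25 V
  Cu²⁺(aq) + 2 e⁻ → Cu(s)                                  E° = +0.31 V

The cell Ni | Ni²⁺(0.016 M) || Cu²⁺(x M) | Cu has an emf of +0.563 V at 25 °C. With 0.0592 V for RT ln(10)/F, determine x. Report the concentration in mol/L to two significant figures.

Cu²⁺/Cu is the cathode, Ni²⁺/Ni the anode: E°cell = +0.56 V, n = 2.
Overall reaction: Cu²⁺(aq) + Ni(s) → Cu(s) + Ni²⁺(aq); Q = [Ni²⁺]^1/[Cu²⁺]^1.
From E = E° − (0.0592/n) log Q: log Q = (E° − E)·n/0.0592 = (+0.56 − (+0.563))·2/0.0592 = -0.1014.
So 1·log[Cu²⁺] = 1·log(0.016) − log Q = -1.7959 − (-0.1014) = -1.6945; [Cu²⁺] = 10^(-1.6945) ≈ 0.020 M.

0.020 M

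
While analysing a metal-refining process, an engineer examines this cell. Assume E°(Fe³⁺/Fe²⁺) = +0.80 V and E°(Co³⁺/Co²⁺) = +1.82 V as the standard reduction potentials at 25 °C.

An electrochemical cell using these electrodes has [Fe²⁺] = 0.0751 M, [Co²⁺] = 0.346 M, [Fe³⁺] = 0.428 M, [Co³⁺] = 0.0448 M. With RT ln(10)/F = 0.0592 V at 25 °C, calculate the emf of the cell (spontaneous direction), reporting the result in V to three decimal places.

Co³⁺/Co²⁺ is the cathode (higher E°), Fe³⁺/Fe²⁺ the anode: E°cell = +1.82 − (+0.80) = +1.02 V, n = 1.
Overall: Co³⁺(aq) + Fe²⁺(aq) → Co²⁺(aq) + Fe³⁺(aq)
Q = [Co²⁺]·[Fe³⁺] / ([Co³⁺]·[Fe²⁺]); log Q = 1.644.
E = E° − (0.0592/n) log Q = +1.02 − (0.0592/1)(1.644) = +0.923 V.

+0.923 V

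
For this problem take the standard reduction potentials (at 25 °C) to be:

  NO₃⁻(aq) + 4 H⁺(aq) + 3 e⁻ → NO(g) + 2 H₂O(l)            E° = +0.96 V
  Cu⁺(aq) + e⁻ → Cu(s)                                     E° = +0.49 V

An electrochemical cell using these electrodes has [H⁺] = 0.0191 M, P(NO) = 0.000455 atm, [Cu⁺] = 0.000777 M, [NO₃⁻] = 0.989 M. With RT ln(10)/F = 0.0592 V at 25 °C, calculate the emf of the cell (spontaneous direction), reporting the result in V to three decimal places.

+0.584 V

NO₃⁻/NO is the cathode (higher E°), Cu⁺/Cu the anode: E°cell = +0.96 − (+0.49) = +0.47 V, n = 3.
Overall: NO₃⁻(aq) + 4 H⁺(aq) + 3 Cu(s) → NO(g) + 2 H₂O(l) + 3 Cu⁺(aq)
Q = P(NO)·[Cu⁺]^3 / ([NO₃⁻]·[H⁺]^4); log Q = -5.790.
E = E° − (0.0592/n) log Q = +0.47 − (0.0592/3)(-5.790) = +0.584 V.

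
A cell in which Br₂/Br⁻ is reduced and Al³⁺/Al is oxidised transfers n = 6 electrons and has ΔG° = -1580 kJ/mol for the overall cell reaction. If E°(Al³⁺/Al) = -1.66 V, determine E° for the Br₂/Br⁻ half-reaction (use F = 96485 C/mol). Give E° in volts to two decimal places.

E°cell = −ΔG°/(nF) = −(-1580×10³)/((6)(96485)) = +2.729 V.
Since Br₂/Br⁻ is the cathode and Al³⁺/Al the anode, E°cell = E°(Br₂/Br⁻) − E°(Al³⁺/Al).
So E°(Br₂/Br⁻) = E°cell + E°(Al³⁺/Al) = +2.729 + (-1.66) = +1.07 V.

+1.07 V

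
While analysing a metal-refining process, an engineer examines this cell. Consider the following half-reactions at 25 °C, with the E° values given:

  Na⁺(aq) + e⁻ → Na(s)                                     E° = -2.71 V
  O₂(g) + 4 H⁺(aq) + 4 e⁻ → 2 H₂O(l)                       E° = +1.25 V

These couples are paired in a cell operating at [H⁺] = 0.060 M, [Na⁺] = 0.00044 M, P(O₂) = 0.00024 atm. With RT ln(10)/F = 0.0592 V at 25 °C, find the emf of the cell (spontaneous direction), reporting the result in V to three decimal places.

+4.033 V

O₂/H₂O is the cathode (higher E°), Na⁺/Na the anode: E°cell = +1.25 − (-2.71) = +3.96 V, n = 4.
Overall: O₂(g) + 4 H⁺(aq) + 4 Na(s) → 2 H₂O(l) + 4 Na⁺(aq)
Q = [Na⁺]^4 / (P(O₂)·[H⁺]^4); log Q = -4.919.
E = E° − (0.0592/n) log Q = +3.96 − (0.0592/4)(-4.919) = +4.033 V.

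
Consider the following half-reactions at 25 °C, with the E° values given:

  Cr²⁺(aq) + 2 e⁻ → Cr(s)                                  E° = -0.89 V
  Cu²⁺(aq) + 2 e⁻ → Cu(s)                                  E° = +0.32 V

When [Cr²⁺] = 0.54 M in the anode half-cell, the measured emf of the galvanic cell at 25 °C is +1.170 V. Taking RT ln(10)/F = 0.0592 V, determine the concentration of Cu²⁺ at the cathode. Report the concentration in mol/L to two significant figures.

0.024 M

Cu²⁺/Cu is the cathode, Cr²⁺/Cr the anode: E°cell = +1.21 V, n = 2.
Overall reaction: Cu²⁺(aq) + Cr(s) → Cu(s) + Cr²⁺(aq); Q = [Cr²⁺]^1/[Cu²⁺]^1.
From E = E° − (0.0592/n) log Q: log Q = (E° − E)·n/0.0592 = (+1.21 − (+1.170))·2/0.0592 = 1.3514.
So 1·log[Cu²⁺] = 1·log(0.54) − log Q = -0.2676 − (1.3514) = -1.6190; [Cu²⁺] = 10^(-1.6190) ≈ 0.024 M.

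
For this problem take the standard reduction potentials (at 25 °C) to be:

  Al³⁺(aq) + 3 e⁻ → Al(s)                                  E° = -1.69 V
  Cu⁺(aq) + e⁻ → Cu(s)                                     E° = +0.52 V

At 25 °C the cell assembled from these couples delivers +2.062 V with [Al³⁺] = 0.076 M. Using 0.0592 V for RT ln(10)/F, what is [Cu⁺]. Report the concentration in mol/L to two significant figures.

Cu⁺/Cu is the cathode, Al³⁺/Al the anode: E°cell = +2.21 V, n = 3.
Overall reaction: 3 Cu⁺(aq) + Al(s) → 3 Cu(s) + Al³⁺(aq); Q = [Al³⁺]^1/[Cu⁺]^3.
From E = E° − (0.0592/n) log Q: log Q = (E° − E)·n/0.0592 = (+2.21 − (+2.062))·3/0.0592 = 7.5000.
So 3·log[Cu⁺] = 1·log(0.076) − log Q = -1.1192 − (7.5000) = -8.6192; log[Cu⁺] = -8.6192 / 3 = -2.8731; [Cu⁺] = 10^(-2.8731) ≈ 0.0013 M.

0.0013 M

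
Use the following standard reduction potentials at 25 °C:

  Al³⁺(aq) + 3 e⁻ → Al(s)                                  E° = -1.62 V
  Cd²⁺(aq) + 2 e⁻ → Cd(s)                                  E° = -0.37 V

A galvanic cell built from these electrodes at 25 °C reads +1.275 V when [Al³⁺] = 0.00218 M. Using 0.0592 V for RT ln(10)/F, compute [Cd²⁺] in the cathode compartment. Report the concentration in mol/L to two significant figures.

Cd²⁺/Cd is the cathode, Al³⁺/Al the anode: E°cell = +1.25 V, n = 6.
Overall reaction: 3 Cd²⁺(aq) + 2 Al(s) → 3 Cd(s) + 2 Al³⁺(aq); Q = [Al³⁺]^2/[Cd²⁺]^3.
From E = E° − (0.0592/n) log Q: log Q = (E° − E)·n/0.0592 = (+1.25 − (+1.275))·6/0.0592 = -2.5338.
So 3·log[Cd²⁺] = 2·log(0.00218) − log Q = -5.3231 − (-2.5338) = -2.7893; log[Cd²⁺] = -2.7893 / 3 = -0.9298; [Cd²⁺] = 10^(-0.9298) ≈ 0.12 M.

0.12 M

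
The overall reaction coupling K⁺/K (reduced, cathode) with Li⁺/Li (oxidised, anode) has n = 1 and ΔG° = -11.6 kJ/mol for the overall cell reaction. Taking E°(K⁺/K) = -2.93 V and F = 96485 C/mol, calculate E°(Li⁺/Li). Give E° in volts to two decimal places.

-3.05 V

E°cell = −ΔG°/(nF) = −(-11.6×10³)/((1)(96485)) = +0.120 V.
Since K⁺/K is the cathode and Li⁺/Li the anode, E°cell = E°(K⁺/K) − E°(Li⁺/Li).
So E°(Li⁺/Li) = E°(K⁺/K) − E°cell = (-2.93) − (+0.120) = -3.05 V.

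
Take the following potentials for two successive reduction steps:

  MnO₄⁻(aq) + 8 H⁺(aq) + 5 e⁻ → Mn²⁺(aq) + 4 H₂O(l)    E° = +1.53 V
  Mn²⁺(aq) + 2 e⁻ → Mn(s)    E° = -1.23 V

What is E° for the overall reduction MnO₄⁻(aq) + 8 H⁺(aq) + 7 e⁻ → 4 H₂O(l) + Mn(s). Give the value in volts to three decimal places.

Since ΔG° = −nFE° is additive over sequential reductions, n₃E°₃ = n₁E°₁ + n₂E°₂.
E°₃ = (5×+1.53 + 2×-1.23) / 7 = (+5.190) / 7 = +0.741 V.

+0.741 V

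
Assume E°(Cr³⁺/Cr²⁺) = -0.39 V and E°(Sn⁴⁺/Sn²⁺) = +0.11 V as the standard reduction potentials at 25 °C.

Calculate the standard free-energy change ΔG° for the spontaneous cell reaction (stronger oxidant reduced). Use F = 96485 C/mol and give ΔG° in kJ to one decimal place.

Sn⁴⁺/Sn²⁺ (E° = +0.11 V) is the cathode; Cr³⁺/Cr²⁺ (E° = -0.39 V) is the anode, so E°cell = +0.50 V.
Balancing electrons gives n = 2 (lcm of 2 and 1).
ΔG° = −nFE° = −(2)(96485)(+0.50) = -96,485 J = -96.5 kJ.

-96.5 kJ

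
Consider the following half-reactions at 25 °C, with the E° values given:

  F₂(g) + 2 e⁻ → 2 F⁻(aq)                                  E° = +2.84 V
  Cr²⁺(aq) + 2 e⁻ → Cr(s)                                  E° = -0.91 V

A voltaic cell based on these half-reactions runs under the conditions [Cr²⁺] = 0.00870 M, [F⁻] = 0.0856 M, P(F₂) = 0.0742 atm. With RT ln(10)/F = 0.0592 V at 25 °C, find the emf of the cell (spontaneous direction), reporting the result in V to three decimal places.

+3.841 V

F₂/F⁻ is the cathode (higher E°), Cr²⁺/Cr the anode: E°cell = +2.84 − (-0.91) = +3.75 V, n = 2.
Overall: F₂(g) + Cr(s) → 2 F⁻(aq) + Cr²⁺(aq)
Q = [F⁻]^2·[Cr²⁺] / (P(F₂)); log Q = -3.066.
E = E° − (0.0592/n) log Q = +3.75 − (0.0592/2)(-3.066) = +3.841 V.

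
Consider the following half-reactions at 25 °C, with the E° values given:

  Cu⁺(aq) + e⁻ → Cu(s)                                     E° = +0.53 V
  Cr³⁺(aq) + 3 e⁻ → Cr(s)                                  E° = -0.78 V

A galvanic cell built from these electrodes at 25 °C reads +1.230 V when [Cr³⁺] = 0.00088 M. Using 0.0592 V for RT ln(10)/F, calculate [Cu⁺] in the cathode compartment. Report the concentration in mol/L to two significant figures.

0.0043 M

Cu⁺/Cu is the cathode, Cr³⁺/Cr the anode: E°cell = +1.31 V, n = 3.
Overall reaction: 3 Cu⁺(aq) + Cr(s) → 3 Cu(s) + Cr³⁺(aq); Q = [Cr³⁺]^1/[Cu⁺]^3.
From E = E° − (0.0592/n) log Q: log Q = (E° − E)·n/0.0592 = (+1.31 − (+1.230))·3/0.0592 = 4.0541.
So 3·log[Cu⁺] = 1·log(0.00088) − log Q = -3.0555 − (4.0541) = -7.1096; log[Cu⁺] = -7.1096 / 3 = -2.3699; [Cu⁺] = 10^(-2.3699) ≈ 0.0043 M.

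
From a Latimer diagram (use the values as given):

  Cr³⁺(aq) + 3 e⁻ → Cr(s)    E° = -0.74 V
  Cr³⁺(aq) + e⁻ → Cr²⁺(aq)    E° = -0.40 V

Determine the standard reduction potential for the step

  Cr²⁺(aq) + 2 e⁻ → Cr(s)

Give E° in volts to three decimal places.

-0.910 V

Sequential free energies add, so n₃E°₃ = n₁E°₁ + n₂E°₂.
With n₃ = 3, and the known step contributing 1×(-0.40) V, the unknown satisfies 2·E° = 3×(-0.74) − 1×(-0.40) = -1.820.
E° = -1.820 / 2 = -0.910 V.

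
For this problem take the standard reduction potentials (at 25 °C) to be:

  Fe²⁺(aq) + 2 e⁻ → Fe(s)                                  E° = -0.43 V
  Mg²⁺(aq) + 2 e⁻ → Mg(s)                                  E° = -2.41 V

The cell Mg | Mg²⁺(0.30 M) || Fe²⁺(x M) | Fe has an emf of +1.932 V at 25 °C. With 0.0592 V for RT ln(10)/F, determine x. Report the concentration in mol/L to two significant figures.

Fe²⁺/Fe is the cathode, Mg²⁺/Mg the anode: E°cell = +1.98 V, n = 2.
Overall reaction: Fe²⁺(aq) + Mg(s) → Fe(s) + Mg²⁺(aq); Q = [Mg²⁺]^1/[Fe²⁺]^1.
From E = E° − (0.0592/n) log Q: log Q = (E° − E)·n/0.0592 = (+1.98 − (+1.932))·2/0.0592 = 1.6216.
So 1·log[Fe²⁺] = 1·log(0.3) − log Q = -0.5229 − (1.6216) = -2.1445; [Fe²⁺] = 10^(-2.1445) ≈ 0.0072 M.

0.0072 M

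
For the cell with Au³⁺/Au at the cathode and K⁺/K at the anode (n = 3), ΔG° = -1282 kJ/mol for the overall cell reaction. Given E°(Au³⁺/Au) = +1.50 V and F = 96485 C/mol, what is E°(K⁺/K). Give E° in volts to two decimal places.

-2.93 V

E°cell = −ΔG°/(nF) = −(-1282×10³)/((3)(96485)) = +4.429 V.
Since Au³⁺/Au is the cathode and K⁺/K the anode, E°cell = E°(Au³⁺/Au) − E°(K⁺/K).
So E°(K⁺/K) = E°(Au³⁺/Au) − E°cell = (+1.50) − (+4.429) = -2.93 V.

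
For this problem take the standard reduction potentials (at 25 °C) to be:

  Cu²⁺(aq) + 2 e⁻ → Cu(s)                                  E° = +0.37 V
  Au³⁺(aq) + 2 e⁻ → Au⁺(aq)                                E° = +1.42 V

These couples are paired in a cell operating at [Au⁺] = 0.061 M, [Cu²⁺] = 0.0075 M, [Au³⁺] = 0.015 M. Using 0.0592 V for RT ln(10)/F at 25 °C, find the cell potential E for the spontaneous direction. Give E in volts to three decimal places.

+1.095 V

Au³⁺/Au⁺ is the cathode (higher E°), Cu²⁺/Cu the anode: E°cell = +1.42 − (+0.37) = +1.05 V, n = 2.
Overall: Au³⁺(aq) + Cu(s) → Au⁺(aq) + Cu²⁺(aq)
Q = [Au⁺]·[Cu²⁺] / ([Au³⁺]); log Q = -1.516.
E = E° − (0.0592/n) log Q = +1.05 − (0.0592/2)(-1.516) = +1.095 V.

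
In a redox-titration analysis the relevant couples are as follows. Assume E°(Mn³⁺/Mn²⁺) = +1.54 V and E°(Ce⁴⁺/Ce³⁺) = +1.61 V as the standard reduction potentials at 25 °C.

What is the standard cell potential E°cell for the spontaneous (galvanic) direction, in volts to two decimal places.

+0.07 V

The Ce⁴⁺/Ce³⁺ couple has the higher reduction potential, so it is the cathode; Mn³⁺/Mn²⁺ is oxidised at the anode.
E°cell = E°(cathode) − E°(anode) = (+1.61) − (+1.54) = +0.07 V.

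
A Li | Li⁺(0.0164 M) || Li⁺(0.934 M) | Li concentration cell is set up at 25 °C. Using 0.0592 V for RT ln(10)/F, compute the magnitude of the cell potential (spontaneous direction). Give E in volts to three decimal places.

+0.104 V

For a concentration cell E°cell = 0. The 0.934 M side is the cathode (reduction is favoured where [Li⁺] is higher).
With n = 1, E = −(0.0592/1) log([Li⁺]ₐₙ/[Li⁺]꜀ₐₜ) = −(0.0592/1) log(0.0164/0.934) = −(0.0592/1)(-1.756) = +0.104 V.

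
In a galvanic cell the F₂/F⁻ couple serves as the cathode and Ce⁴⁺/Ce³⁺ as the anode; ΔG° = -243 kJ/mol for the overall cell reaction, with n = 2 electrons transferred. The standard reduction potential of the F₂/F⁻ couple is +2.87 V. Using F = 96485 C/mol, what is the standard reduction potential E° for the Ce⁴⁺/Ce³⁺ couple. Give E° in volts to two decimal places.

E°cell = −ΔG°/(nF) = −(-243×10³)/((2)(96485)) = +1.259 V.
Since F₂/F⁻ is the cathode and Ce⁴⁺/Ce³⁺ the anode, E°cell = E°(F₂/F⁻) − E°(Ce⁴⁺/Ce³⁺).
So E°(Ce⁴⁺/Ce³⁺) = E°(F₂/F⁻) − E°cell = (+2.87) − (+1.259) = +1.61 V.

+1.61 V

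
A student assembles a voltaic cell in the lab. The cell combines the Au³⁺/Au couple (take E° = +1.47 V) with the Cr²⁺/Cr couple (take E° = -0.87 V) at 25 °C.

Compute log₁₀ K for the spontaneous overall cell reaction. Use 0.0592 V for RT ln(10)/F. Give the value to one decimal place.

Cathode: Au³⁺/Au; anode: Cr²⁺/Cr. E°cell = +2.34 V, n = 6.
log K = nE°cell / 0.0592 = (6)(+2.34) / 0.0592 = 237.2.

237.2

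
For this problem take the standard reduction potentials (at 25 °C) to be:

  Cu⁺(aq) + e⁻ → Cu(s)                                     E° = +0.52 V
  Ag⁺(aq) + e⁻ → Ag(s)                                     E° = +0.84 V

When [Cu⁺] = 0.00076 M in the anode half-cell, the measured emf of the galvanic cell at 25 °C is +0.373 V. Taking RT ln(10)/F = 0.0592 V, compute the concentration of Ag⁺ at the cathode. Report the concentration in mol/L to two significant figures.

0.0060 M

Ag⁺/Ag is the cathode, Cu⁺/Cu the anode: E°cell = +0.32 V, n = 1.
Overall reaction: Ag⁺(aq) + Cu(s) → Ag(s) + Cu⁺(aq); Q = [Cu⁺]^1/[Ag⁺]^1.
From E = E° − (0.0592/n) log Q: log Q = (E° − E)·n/0.0592 = (+0.32 − (+0.373))·1/0.0592 = -0.8953.
So 1·log[Ag⁺] = 1·log(0.00076) − log Q = -3.1192 − (-0.8953) = -2.2239; [Ag⁺] = 10^(-2.2239) ≈ 0.0060 M.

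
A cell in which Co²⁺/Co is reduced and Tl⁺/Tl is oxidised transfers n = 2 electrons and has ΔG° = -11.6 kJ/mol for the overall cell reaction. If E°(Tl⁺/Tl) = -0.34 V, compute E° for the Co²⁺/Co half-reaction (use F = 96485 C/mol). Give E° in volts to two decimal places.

-0.28 V

E°cell = −ΔG°/(nF) = −(-11.6×10³)/((2)(96485)) = +0.060 V.
Since Co²⁺/Co is the cathode and Tl⁺/Tl the anode, E°cell = E°(Co²⁺/Co) − E°(Tl⁺/Tl).
So E°(Co²⁺/Co) = E°cell + E°(Tl⁺/Tl) = +0.060 + (-0.34) = -0.28 V.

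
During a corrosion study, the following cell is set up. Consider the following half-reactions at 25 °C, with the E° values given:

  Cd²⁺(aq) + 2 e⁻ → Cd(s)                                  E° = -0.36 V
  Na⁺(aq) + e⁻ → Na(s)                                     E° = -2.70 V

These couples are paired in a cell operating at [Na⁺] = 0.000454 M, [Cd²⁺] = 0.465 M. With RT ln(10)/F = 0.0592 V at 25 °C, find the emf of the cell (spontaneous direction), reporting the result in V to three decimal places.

+2.528 V

Cd²⁺/Cd is the cathode (higher E°), Na⁺/Na the anode: E°cell = -0.36 − (-2.70) = +2.34 V, n = 2.
Overall: Cd²⁺(aq) + 2 Na(s) → Cd(s) + 2 Na⁺(aq)
Q = [Na⁺]^2 / ([Cd²⁺]); log Q = -6.353.
E = E° − (0.0592/n) log Q = +2.34 − (0.0592/2)(-6.353) = +2.528 V.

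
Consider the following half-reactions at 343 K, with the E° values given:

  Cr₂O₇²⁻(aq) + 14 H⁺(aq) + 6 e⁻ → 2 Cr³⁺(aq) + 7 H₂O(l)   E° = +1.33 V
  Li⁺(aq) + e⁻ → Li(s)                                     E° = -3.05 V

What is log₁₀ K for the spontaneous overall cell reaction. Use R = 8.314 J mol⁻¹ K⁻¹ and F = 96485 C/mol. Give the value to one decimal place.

386.2

Cathode: Cr₂O₇²⁻/Cr³⁺; anode: Li⁺/Li. E°cell = (+1.33) − (-3.05) = +4.38 V, with n = 6.
ΔG° = −nFE° = −RT ln K, so ln K = nFE°/(RT) = (6)(96485)(+4.38) / ((8.314)(343)) = 889.162.
log₁₀ K = 889.162 / ln 10 = 386.2.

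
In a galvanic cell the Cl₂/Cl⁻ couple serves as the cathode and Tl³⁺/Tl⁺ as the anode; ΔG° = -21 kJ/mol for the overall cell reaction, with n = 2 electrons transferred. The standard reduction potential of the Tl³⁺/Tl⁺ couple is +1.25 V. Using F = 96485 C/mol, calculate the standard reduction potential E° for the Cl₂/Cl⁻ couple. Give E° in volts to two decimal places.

+1.36 V

E°cell = −ΔG°/(nF) = −(-21×10³)/((2)(96485)) = +0.109 V.
Since Cl₂/Cl⁻ is the cathode and Tl³⁺/Tl⁺ the anode, E°cell = E°(Cl₂/Cl⁻) − E°(Tl³⁺/Tl⁺).
So E°(Cl₂/Cl⁻) = E°cell + E°(Tl³⁺/Tl⁺) = +0.109 + (+1.25) = +1.36 V.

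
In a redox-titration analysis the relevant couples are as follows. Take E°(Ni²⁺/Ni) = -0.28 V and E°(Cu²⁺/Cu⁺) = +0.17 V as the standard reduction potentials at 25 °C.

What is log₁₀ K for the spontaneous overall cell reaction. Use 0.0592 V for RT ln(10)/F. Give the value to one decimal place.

15.2

Cathode: Cu²⁺/Cu⁺; anode: Ni²⁺/Ni. E°cell = +0.45 V, n = 2.
log K = nE°cell / 0.0592 = (2)(+0.45) / 0.0592 = 15.2.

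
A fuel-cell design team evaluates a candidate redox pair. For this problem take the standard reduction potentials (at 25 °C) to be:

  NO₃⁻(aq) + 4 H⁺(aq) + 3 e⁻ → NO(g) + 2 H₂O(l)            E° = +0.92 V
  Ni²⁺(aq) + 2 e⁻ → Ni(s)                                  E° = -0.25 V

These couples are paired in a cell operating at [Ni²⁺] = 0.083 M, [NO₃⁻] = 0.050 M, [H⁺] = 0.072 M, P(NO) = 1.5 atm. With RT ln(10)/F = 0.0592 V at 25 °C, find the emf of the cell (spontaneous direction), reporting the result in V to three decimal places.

NO₃⁻/NO is the cathode (higher E°), Ni²⁺/Ni the anode: E°cell = +0.92 − (-0.25) = +1.17 V, n = 6.
Overall: 2 NO₃⁻(aq) + 8 H⁺(aq) + 3 Ni(s) → 2 NO(g) + 4 H₂O(l) + 3 Ni²⁺(aq)
Q = P(NO)^2·[Ni²⁺]^3 / ([NO₃⁻]^2·[H⁺]^8); log Q = 8.853.
E = E° − (0.0592/n) log Q = +1.17 − (0.0592/6)(8.853) = +1.083 V.

+1.083 V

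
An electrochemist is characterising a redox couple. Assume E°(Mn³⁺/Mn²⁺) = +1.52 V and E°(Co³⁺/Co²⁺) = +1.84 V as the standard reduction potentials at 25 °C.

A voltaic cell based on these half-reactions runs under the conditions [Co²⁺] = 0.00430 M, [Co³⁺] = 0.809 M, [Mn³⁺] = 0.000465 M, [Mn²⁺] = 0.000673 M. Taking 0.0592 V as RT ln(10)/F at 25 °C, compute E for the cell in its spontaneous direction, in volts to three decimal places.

Co³⁺/Co²⁺ is the cathode (higher E°), Mn³⁺/Mn²⁺ the anode: E°cell = +1.84 − (+1.52) = +0.32 V, n = 1.
Overall: Co³⁺(aq) + Mn²⁺(aq) → Co²⁺(aq) + Mn³⁺(aq)
Q = [Co²⁺]·[Mn³⁺] / ([Co³⁺]·[Mn²⁺]); log Q = -2.435.
E = E° − (0.0592/n) log Q = +0.32 − (0.0592/1)(-2.435) = +0.464 V.

+0.464 V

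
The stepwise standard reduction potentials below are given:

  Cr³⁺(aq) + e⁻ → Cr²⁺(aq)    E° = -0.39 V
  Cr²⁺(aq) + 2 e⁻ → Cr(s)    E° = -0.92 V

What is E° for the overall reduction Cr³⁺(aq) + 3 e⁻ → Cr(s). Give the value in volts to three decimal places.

-0.743 V

Standard free energies of sequential steps add: ΔG°₃ = ΔG°₁ + ΔG°₂, so n₃E°₃ = n₁E°₁ + n₂E°₂.
E°₃ = (1×-0.39 + 2×-0.92) / 3 = (-2.230) / 3 = -0.743 V.
E° values themselves are not directly additive — weighting by electron count is essential.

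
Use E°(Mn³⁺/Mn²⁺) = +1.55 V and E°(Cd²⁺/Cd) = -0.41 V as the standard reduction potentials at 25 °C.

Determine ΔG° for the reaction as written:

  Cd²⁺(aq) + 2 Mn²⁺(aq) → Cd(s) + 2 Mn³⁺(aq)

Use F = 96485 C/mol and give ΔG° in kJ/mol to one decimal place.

As written, Cd²⁺/Cd is reduced (cathode) and Mn³⁺/Mn²⁺ is oxidised (anode), so E°cell = (-0.41) − (+1.55) = -1.96 V.
Balancing electrons gives n = 2.
ΔG° = −nFE° = −(2)(96485)(-1.96) = 378,221 J = +378.2 kJ/mol.

+378.2 kJ/mol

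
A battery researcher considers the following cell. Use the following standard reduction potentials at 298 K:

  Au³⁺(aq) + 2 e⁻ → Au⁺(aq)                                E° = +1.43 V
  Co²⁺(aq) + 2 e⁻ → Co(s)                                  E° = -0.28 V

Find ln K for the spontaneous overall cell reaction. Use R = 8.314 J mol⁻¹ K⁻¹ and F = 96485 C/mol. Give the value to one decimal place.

133.2

Cathode: Au³⁺/Au⁺; anode: Co²⁺/Co. E°cell = (+1.43) − (-0.28) = +1.71 V, with n = 2.
ΔG° = −nFE° = −RT ln K, so ln K = nFE°/(RT) = (2)(96485)(+1.71) / ((8.314)(298)) = 133.186.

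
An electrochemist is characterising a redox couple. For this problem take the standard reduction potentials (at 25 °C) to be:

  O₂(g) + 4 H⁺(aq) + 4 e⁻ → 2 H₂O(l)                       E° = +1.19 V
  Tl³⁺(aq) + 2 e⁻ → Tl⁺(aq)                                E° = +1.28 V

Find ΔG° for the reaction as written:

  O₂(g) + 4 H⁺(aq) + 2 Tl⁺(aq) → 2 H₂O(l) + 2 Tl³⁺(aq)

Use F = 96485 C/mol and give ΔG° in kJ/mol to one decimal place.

+34.7 kJ/mol

As written, O₂/H₂O is reduced (cathode) and Tl³⁺/Tl⁺ is oxidised (anode), so E°cell = (+1.19) − (+1.28) = -0.09 V.
Balancing electrons gives n = 4.
ΔG° = −nFE° = −(4)(96485)(-0.09) = 34,735 J = +34.7 kJ/mol.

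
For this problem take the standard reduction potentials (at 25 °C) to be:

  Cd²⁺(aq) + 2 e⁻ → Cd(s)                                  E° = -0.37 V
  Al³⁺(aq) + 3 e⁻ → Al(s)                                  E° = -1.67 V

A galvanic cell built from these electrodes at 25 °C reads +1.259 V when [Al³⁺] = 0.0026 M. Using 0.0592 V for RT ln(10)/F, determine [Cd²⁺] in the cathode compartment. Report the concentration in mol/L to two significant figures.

Cd²⁺/Cd is the cathode, Al³⁺/Al the anode: E°cell = +1.30 V, n = 6.
Overall reaction: 3 Cd²⁺(aq) + 2 Al(s) → 3 Cd(s) + 2 Al³⁺(aq); Q = [Al³⁺]^2/[Cd²⁺]^3.
From E = E° − (0.0592/n) log Q: log Q = (E° − E)·n/0.0592 = (+1.30 − (+1.259))·6/0.0592 = 4.1554.
So 3·log[Cd²⁺] = 2·log(0.0026) − log Q = -5.1701 − (4.1554) = -9.3255; log[Cd²⁺] = -9.3255 / 3 = -3.1085; [Cd²⁺] = 10^(-3.1085) ≈ 0.00078 M.

0.00078 M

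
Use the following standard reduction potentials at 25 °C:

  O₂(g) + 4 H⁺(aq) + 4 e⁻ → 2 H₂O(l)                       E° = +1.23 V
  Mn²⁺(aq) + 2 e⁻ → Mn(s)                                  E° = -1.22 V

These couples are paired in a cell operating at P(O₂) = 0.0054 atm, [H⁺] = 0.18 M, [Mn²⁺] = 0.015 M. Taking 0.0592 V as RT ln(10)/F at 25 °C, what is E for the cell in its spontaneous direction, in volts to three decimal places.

O₂/H₂O is the cathode (higher E°), Mn²⁺/Mn the anode: E°cell = +1.23 − (-1.22) = +2.45 V, n = 4.
Overall: O₂(g) + 4 H⁺(aq) + 2 Mn(s) → 2 H₂O(l) + 2 Mn²⁺(aq)
Q = [Mn²⁺]^2 / (P(O₂)·[H⁺]^4); log Q = 1.599.
E = E° − (0.0592/n) log Q = +2.45 − (0.0592/4)(1.599) = +2.426 V.

+2.426 V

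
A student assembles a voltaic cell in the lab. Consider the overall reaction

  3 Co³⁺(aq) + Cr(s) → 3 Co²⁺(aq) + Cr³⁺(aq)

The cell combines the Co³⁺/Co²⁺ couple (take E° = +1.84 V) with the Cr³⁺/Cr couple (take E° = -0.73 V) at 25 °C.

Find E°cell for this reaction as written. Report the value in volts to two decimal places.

The Co³⁺/Co²⁺ couple has the higher reduction potential, so it is the cathode; Cr³⁺/Cr is oxidised at the anode.
E°cell = E°(cathode) − E°(anode) = (+1.84) − (-0.73) = +2.57 V.

+2.57 V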